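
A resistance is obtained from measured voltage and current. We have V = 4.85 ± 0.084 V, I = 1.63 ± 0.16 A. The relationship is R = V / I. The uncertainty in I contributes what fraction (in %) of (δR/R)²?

(δR/R)² = (1·δV/V)² + (-1·δI/I)²
  V term: (1×0.0173)² = 0.000300
  I term: (-1×0.0982)² = 0.00964
Total = 0.00994. Share from I = 0.00964/0.00994 = 0.970.

97.0%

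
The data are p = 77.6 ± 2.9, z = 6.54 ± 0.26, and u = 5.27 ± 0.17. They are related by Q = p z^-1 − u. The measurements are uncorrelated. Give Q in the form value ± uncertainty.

Let w = p·z^-1 = 11.9. δw/w = √((1·δp/p)² + (-1·δz/z)²) = √(0.00140 + 0.00158) = 0.0546, so δw = 0.647.
Q = w − u: δQ = √(δw² + δu²) = √(0.419 + 0.0289) = 0.669
Q = 6.60.

6.60 ± 0.669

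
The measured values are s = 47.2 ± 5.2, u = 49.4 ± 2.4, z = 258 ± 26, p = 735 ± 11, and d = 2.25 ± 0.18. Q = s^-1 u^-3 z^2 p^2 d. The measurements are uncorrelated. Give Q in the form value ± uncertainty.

Since Q is a product/quotient, work with relative uncertainties:
  (-1·δs/s)² = (-1×0.110)² = 0.0121;  (-3·δu/u)² = (-3×0.0486)² = 0.0212;  (2·δz/z)² = (2×0.101)² = 0.0406;  (2·δp/p)² = (2×0.0150)² = 0.000896;  (1·δd/d)² = (1×0.0800)² = 0.00640
δQ/Q = √(0.0813) = 0.285
Q = 14200, so δQ = 0.285 × 14200 = 4050.

14200 ± 4050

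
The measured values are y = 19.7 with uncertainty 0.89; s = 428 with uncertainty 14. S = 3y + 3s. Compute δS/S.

Sums and differences: (δS)² = Σ (cᵢ δxᵢ)².
  (3·δy)² = 7.13;  (3·δs)² = 1760
δS = √(1770) = 42.1
S = 1340, so δS/S = 42.1/1340 = 0.0313.

0.0313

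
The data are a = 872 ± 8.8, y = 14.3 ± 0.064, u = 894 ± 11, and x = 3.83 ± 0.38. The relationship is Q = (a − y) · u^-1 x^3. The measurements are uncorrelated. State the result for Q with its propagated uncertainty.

53.9 ± 16.1

Let w = a − y = 858. δw = √(δa² + δy²) = √(77.4 + 0.00410) = 8.80, so δw/w = 0.0103.
Q is then a monomial in w, u, x:
δQ/Q = √((δw/w)² + (-1·δu/u)² + (3·δx/x)²) = √(0.000105 + 0.000151 + 0.0886) = 0.298
Q = 53.9, so δQ = 0.298 × 53.9 = 16.1.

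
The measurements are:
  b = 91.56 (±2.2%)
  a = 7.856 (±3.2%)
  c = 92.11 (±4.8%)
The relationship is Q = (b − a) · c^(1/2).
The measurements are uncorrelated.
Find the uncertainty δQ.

Let u = b − a = 83.70. δu = √(δb² + δa²) = √(4.06 + 0.0632) = 2.03, so δu/u = 0.0243.
Q is then a monomial in u, c:
δQ/Q = √((δu/u)² + (½·δc/c)²) = √(0.000588 + 0.000576) = 0.0341
Q = 803.3, so δQ = 0.0341 × 803.3 = 27.4.

27.4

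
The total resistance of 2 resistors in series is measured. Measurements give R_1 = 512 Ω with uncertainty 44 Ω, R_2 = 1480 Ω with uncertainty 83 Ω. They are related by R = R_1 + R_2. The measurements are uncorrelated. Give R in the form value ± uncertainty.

Sums and differences: (δR)² = Σ (cᵢ δxᵢ)².
  (δR_1)² = 1940;  (δR_2)² = 6890
δR = √(8820) = 93.9 Ω
R = 1990 Ω.

1990 ± 93.9 Ω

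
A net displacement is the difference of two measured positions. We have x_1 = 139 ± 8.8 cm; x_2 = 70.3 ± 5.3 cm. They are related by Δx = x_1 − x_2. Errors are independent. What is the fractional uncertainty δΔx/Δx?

For a sum/difference, combine absolute errors in quadrature:
  (δx_1)² = 77.4;  (δx_2)² = 28.1
δΔx = √(106) = 10.3 cm
Δx = 68.7 cm, so δΔx/Δx = 10.3/68.7 = 0.150.

0.150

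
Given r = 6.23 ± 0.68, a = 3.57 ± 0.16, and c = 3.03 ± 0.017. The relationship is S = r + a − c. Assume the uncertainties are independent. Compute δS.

Sums and differences: (δS)² = Σ (cᵢ δxᵢ)².
  (δr)² = 0.462;  (δa)² = 0.0256;  (δc)² = 0.000289
δS = √(0.488) = 0.699

0.699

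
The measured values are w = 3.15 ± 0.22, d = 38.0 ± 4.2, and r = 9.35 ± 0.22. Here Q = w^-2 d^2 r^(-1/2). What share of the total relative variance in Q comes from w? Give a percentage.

(δQ/Q)² = (-2·δw/w)² + (2·δd/d)² + (−½·δr/r)²
  w term: (-2×0.0698)² = 0.0195
  d term: (2×0.111)² = 0.0489
  r term: (-0.5×0.0235)² = 0.000138
Total = 0.0685. Share from w = 0.0195/0.0685 = 0.285.

28.5%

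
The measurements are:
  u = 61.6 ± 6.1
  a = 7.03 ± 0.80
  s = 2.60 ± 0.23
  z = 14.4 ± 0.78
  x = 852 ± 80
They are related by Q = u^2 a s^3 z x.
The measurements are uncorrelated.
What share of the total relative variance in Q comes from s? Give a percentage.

52.4%

(δQ/Q)² = (2·δu/u)² + (1·δa/a)² + (3·δs/s)² + (1·δz/z)² + (1·δx/x)²
  u term: (2×0.0990)² = 0.0392
  a term: (1×0.114)² = 0.0129
  s term: (3×0.0885)² = 0.0704
  z term: (1×0.0542)² = 0.00293
  x term: (1×0.0939)² = 0.00882
Total = 0.134. Share from s = 0.0704/0.134 = 0.524.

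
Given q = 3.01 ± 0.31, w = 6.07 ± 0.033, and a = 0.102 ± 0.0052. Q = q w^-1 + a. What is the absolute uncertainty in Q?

0.0514

Let p = q·w^-1 = 0.496. δp/p = √((1·δq/q)² + (-1·δw/w)²) = √(0.0106 + 2.96e-05) = 0.103, so δp = 0.0511.
Q = p + a: δQ = √(δp² + δa²) = √(0.00262 + 2.7e-05) = 0.0514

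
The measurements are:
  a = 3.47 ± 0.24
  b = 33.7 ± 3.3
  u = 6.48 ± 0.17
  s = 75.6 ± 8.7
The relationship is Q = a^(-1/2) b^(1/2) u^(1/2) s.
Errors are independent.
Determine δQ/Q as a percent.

13.0%

Relative error in a monomial: (δQ/Q)² = Σ (nᵢ · δxᵢ/xᵢ)².
  (−½·δa/a)² = (-0.5×0.0692)² = 0.00120;  (½·δb/b)² = (0.5×0.0979)² = 0.00240;  (½·δu/u)² = (0.5×0.0262)² = 0.000172;  (1·δs/s)² = (1×0.115)² = 0.0132
δQ/Q = √(0.0170) = 0.130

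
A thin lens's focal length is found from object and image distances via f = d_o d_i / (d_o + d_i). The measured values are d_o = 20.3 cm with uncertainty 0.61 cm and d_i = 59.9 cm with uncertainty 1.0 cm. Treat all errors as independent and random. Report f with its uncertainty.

∂f/∂d_o = (d_i/(d_o+d_i))² = 0.558;  ∂f/∂d_i = (d_o/(d_o+d_i))² = 0.0641
δf = √((∂f/∂d_o · δd_o)² + (∂f/∂d_i · δd_i)²) = √(0.116 + 0.00410) = 0.346 cm
f = 15.2 cm.

15.2 ± 0.346 cm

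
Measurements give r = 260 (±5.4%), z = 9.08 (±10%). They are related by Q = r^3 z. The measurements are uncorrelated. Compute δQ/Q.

0.190

Since Q is a product/quotient, work with relative uncertainties:
  (3·δr/r)² = (3×0.0540)² = 0.0262;  (1·δz/z)² = (1×0.100)² = 0.0100
δQ/Q = √(0.0362) = 0.190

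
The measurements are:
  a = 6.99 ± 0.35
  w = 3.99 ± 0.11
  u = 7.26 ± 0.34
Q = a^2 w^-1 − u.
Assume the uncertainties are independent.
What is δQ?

1.32

Let p = a^2·w^-1 = 12.2. δp/p = √((2·δa/a)² + (-1·δw/w)²) = √(0.0100 + 0.000760) = 0.104, so δp = 1.27.
Q = p − u: δQ = √(δp² + δu²) = √(1.62 + 0.116) = 1.32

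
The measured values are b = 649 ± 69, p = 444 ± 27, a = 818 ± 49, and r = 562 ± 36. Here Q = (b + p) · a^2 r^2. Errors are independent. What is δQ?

Let u = b + p = 1090. δu = √(δb² + δp²) = √(4760 + 729) = 74.1, so δu/u = 0.0678.
Q is then a monomial in u, a, r:
δQ/Q = √((δu/u)² + (2·δa/a)² + (2·δr/r)²) = √(0.00460 + 0.0144 + 0.0164) = 0.188
Q = 2.31e+14, so δQ = 0.188 × 2.31e+14 = 4.34e+13.

4.34e+13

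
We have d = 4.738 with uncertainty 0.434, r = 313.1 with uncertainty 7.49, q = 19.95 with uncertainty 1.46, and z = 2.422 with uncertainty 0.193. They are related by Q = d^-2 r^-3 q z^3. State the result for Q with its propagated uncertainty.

(4.114 ± 1.31) × 10^-7

Each factor contributes (exponent × relative error)² to (δQ/Q)²:
  (-2·δd/d)² = (-2×0.0916)² = 0.0336;  (-3·δr/r)² = (-3×0.0239)² = 0.00515;  (1·δq/q)² = (1×0.0732)² = 0.00536;  (3·δz/z)² = (3×0.0797)² = 0.0571
δQ/Q = √(0.101) = 0.318
Q = 4.114e-07, so δQ = 0.318 × 4.114e-07 = 1.31e-07.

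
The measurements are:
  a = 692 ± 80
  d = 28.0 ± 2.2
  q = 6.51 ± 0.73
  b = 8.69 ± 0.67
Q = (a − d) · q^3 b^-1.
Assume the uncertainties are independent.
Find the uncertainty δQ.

Let u = a − d = 664. δu = √(δa² + δd²) = √(6400 + 4.84) = 80.0, so δu/u = 0.121.
Q is then a monomial in u, q, b:
δQ/Q = √((δu/u)² + (3·δq/q)² + (-1·δb/b)²) = √(0.0145 + 0.113 + 0.00594) = 0.366
Q = 21100, so δQ = 0.366 × 21100 = 7710.

7710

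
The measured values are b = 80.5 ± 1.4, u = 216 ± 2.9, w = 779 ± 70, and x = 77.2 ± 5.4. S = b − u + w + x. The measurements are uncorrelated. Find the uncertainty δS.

70.3

Absolute uncertainties add in quadrature for a linear combination:
  (δb)² = 1.96;  (δu)² = 8.41;  (δw)² = 4900;  (δx)² = 29.2
δS = √(4940) = 70.3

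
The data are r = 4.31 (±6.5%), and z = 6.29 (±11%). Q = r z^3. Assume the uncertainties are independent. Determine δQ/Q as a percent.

33.6%

Q is a product of powers, so relative uncertainties combine in quadrature:
  (1·δr/r)² = (1×0.0650)² = 0.00423;  (3·δz/z)² = (3×0.110)² = 0.109
δQ/Q = √(0.113) = 0.336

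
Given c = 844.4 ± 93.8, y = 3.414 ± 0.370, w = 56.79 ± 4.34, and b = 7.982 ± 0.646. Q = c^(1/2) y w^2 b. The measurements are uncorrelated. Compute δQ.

5.4e+05

Relative error in a monomial: (δQ/Q)² = Σ (nᵢ · δxᵢ/xᵢ)².
  (½·δc/c)² = (0.5×0.111)² = 0.00308;  (1·δy/y)² = (1×0.108)² = 0.0117;  (2·δw/w)² = (2×0.0764)² = 0.0234;  (1·δb/b)² = (1×0.0809)² = 0.00655
δQ/Q = √(0.0447) = 0.212
Q = 2.554e+06, so δQ = 0.212 × 2.554e+06 = 5.4e+05.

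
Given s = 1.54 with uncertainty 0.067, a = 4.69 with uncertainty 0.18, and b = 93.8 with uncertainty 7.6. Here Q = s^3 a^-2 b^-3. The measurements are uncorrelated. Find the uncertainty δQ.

Relative error in a monomial: (δQ/Q)² = Σ (nᵢ · δxᵢ/xᵢ)².
  (3·δs/s)² = (3×0.0435)² = 0.0170;  (-2·δa/a)² = (-2×0.0384)² = 0.00589;  (-3·δb/b)² = (-3×0.0810)² = 0.0591
δQ/Q = √(0.0820) = 0.286
Q = 2.01e-07, so δQ = 0.286 × 2.01e-07 = 5.76e-08.

5.76e-08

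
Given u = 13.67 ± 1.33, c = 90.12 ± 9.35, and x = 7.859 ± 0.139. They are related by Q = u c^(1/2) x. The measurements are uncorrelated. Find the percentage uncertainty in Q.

11.2%

Relative error in a monomial: (δQ/Q)² = Σ (nᵢ · δxᵢ/xᵢ)².
  (1·δu/u)² = (1×0.0973)² = 0.00947;  (½·δc/c)² = (0.5×0.104)² = 0.00269;  (1·δx/x)² = (1×0.0177)² = 0.000313
δQ/Q = √(0.0125) = 0.112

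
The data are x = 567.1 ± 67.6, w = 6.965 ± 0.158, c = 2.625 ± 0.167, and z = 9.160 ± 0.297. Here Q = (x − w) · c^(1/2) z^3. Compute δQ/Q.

0.158

Let u = x − w = 560.1. δu = √(δx² + δw²) = √(4570 + 0.0250) = 67.6, so δu/u = 0.121.
Q is then a monomial in u, c, z:
δQ/Q = √((δu/u)² + (½·δc/c)² + (3·δz/z)²) = √(0.0146 + 0.00101 + 0.00946) = 0.158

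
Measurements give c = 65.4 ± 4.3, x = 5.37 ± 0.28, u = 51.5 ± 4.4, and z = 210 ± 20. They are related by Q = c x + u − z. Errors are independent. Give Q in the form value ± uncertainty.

193 ± 35.9

Let p = c·x = 351. δp/p = √((1·δc/c)² + (1·δx/x)²) = √(0.00432 + 0.00272) = 0.0839, so δp = 29.5.
Q = p + u − z: δQ = √(δp² + δu² + δz²) = √(869 + 19.4 + 400) = 35.9
Q = 193.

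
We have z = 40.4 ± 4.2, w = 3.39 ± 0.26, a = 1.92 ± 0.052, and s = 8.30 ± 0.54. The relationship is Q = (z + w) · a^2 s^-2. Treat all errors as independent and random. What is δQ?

0.400

Let u = z + w = 43.8. δu = √(δz² + δw²) = √(17.6 + 0.0676) = 4.21, so δu/u = 0.0961.
Q is then a monomial in u, a, s:
δQ/Q = √((δu/u)² + (2·δa/a)² + (-2·δs/s)²) = √(0.00923 + 0.00293 + 0.0169) = 0.171
Q = 2.34, so δQ = 0.171 × 2.34 = 0.400.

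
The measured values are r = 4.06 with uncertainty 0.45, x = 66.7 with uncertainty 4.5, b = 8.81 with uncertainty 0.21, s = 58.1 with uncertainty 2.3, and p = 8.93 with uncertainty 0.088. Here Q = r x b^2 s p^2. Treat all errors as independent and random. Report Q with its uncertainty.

(9.74 ± 1.41) × 10^7

Q is a product of powers, so relative uncertainties combine in quadrature:
  (1·δr/r)² = (1×0.111)² = 0.0123;  (1·δx/x)² = (1×0.0675)² = 0.00455;  (2·δb/b)² = (2×0.0238)² = 0.00227;  (1·δs/s)² = (1×0.0396)² = 0.00157;  (2·δp/p)² = (2×0.00985)² = 0.000388
δQ/Q = √(0.0211) = 0.145
Q = 9.74e+07, so δQ = 0.145 × 9.74e+07 = 1.41e+07.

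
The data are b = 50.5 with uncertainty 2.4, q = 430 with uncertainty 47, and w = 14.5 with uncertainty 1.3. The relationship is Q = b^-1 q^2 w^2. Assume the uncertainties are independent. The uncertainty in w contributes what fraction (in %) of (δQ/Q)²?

39.1%

(δQ/Q)² = (-1·δb/b)² + (2·δq/q)² + (2·δw/w)²
  b term: (-1×0.0475)² = 0.00226
  q term: (2×0.109)² = 0.0478
  w term: (2×0.0897)² = 0.0322
Total = 0.0822. Share from w = 0.0322/0.0822 = 0.391.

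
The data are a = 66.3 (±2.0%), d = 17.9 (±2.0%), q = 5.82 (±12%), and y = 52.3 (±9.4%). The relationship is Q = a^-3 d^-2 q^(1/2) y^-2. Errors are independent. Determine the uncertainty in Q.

1.98e-12

Products/powers → add relative errors in quadrature, weighted by exponent:
  (-3·δa/a)² = (-3×0.0200)² = 0.00360;  (-2·δd/d)² = (-2×0.0200)² = 0.00160;  (½·δq/q)² = (0.5×0.120)² = 0.00360;  (-2·δy/y)² = (-2×0.0940)² = 0.0353
δQ/Q = √(0.0441) = 0.210
Q = 9.45e-12, so δQ = 0.210 × 9.45e-12 = 1.98e-12.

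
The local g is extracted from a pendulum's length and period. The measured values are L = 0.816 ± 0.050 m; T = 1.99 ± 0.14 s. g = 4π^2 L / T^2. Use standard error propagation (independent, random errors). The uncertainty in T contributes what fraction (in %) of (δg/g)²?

84.1%

(δg/g)² = (1·δL/L)² + (-2·δT/T)²
  L term: (1×0.0613)² = 0.00375
  T term: (-2×0.0704)² = 0.0198
Total = 0.0236. Share from T = 0.0198/0.0236 = 0.841.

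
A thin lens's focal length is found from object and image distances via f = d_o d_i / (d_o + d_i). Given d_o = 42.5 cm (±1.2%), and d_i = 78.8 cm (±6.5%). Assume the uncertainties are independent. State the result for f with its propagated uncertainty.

∂f/∂d_o = (d_i/(d_o+d_i))² = 0.422;  ∂f/∂d_i = (d_o/(d_o+d_i))² = 0.123
δf = √((∂f/∂d_o · δd_o)² + (∂f/∂d_i · δd_i)²) = √(0.0463 + 0.395) = 0.665 cm
f = 27.6 cm.

27.6 ± 0.665 cm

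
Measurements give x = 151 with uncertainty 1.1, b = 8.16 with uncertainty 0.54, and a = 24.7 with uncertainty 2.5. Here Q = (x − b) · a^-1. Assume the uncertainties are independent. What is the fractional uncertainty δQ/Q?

Let u = x − b = 143. δu = √(δx² + δb²) = √(1.21 + 0.292) = 1.23, so δu/u = 0.00858.
Q is then a monomial in u, a:
δQ/Q = √((δu/u)² + (-1·δa/a)²) = √(7.36e-05 + 0.0102) = 0.102

0.102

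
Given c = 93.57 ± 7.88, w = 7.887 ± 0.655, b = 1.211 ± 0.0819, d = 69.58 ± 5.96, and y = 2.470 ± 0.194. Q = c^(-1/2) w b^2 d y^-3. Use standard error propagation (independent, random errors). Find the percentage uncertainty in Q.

Since Q is a product/quotient, work with relative uncertainties:
  (−½·δc/c)² = (-0.5×0.0842)² = 0.00177;  (1·δw/w)² = (1×0.0830)² = 0.00690;  (2·δb/b)² = (2×0.0676)² = 0.0183;  (1·δd/d)² = (1×0.0857)² = 0.00734;  (-3·δy/y)² = (-3×0.0785)² = 0.0555
δQ/Q = √(0.0898) = 0.300

30.0%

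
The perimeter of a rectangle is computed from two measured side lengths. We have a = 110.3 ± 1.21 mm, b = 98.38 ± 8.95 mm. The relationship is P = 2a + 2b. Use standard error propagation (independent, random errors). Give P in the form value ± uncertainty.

417.4 ± 18.1 mm

For a sum/difference, combine absolute errors in quadrature:
  (2·δa)² = 5.86;  (2·δb)² = 320
δP = √(326) = 18.1 mm
P = 417.4 mm.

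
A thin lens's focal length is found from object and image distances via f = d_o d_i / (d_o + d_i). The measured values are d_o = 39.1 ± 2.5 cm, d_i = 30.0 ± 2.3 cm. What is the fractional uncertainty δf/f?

∂f/∂d_o = (d_i/(d_o+d_i))² = 0.188;  ∂f/∂d_i = (d_o/(d_o+d_i))² = 0.320
δf = √((∂f/∂d_o · δd_o)² + (∂f/∂d_i · δd_i)²) = √(0.222 + 0.542) = 0.874 cm
f = 17.0 cm, so δf/f = 0.874/17.0 = 0.0515.

0.0515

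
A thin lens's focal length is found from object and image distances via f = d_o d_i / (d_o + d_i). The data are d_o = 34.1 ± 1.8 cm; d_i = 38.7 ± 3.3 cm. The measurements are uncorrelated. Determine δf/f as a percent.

4.88%

∂f/∂d_o = (d_i/(d_o+d_i))² = 0.283;  ∂f/∂d_i = (d_o/(d_o+d_i))² = 0.219
δf = √((∂f/∂d_o · δd_o)² + (∂f/∂d_i · δd_i)²) = √(0.259 + 0.524) = 0.885 cm
f = 18.1 cm, so δf/f = 0.885/18.1 = 0.0488.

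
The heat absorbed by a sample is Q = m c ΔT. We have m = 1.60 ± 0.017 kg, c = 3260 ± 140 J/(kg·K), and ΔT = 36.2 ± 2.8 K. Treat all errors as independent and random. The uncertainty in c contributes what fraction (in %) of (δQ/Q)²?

(δQ/Q)² = (1·δm/m)² + (1·δc/c)² + (1·δΔT/ΔT)²
  m term: (1×0.0106)² = 0.000113
  c term: (1×0.0429)² = 0.00184
  ΔT term: (1×0.0773)² = 0.00598
Total = 0.00794. Share from c = 0.00184/0.00794 = 0.232.

23.2%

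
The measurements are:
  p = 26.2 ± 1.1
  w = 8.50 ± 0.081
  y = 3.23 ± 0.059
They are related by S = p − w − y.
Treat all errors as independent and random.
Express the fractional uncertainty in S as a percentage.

For a sum/difference, combine absolute errors in quadrature:
  (δp)² = 1.21;  (δw)² = 0.00656;  (δy)² = 0.00348
δS = √(1.22) = 1.10
S = 14.5, so δS/S = 1.10/14.5 = 0.0763.

7.63%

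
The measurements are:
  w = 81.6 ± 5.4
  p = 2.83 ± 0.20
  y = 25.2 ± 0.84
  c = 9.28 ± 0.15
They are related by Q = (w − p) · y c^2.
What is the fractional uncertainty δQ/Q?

0.0828

Let u = w − p = 78.8. δu = √(δw² + δp²) = √(29.2 + 0.0400) = 5.40, so δu/u = 0.0686.
Q is then a monomial in u, y, c:
δQ/Q = √((δu/u)² + (1·δy/y)² + (2·δc/c)²) = √(0.00471 + 0.00111 + 0.00105) = 0.0828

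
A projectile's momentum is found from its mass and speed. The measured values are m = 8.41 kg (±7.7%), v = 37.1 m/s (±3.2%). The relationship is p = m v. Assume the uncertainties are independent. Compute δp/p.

0.0834

Relative error in a monomial: (δp/p)² = Σ (nᵢ · δxᵢ/xᵢ)².
  (1·δm/m)² = (1×0.0770)² = 0.00593;  (1·δv/v)² = (1×0.0320)² = 0.00102
δp/p = √(0.00695) = 0.0834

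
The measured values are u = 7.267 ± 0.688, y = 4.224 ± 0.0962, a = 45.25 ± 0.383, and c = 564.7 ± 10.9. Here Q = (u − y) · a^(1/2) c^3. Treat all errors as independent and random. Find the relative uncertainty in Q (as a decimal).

0.236

Let w = u − y = 3.043. δw = √(δu² + δy²) = √(0.473 + 0.00925) = 0.695, so δw/w = 0.228.
Q is then a monomial in w, a, c:
δQ/Q = √((δw/w)² + (½·δa/a)² + (3·δc/c)²) = √(0.0521 + 1.79e-05 + 0.00335) = 0.236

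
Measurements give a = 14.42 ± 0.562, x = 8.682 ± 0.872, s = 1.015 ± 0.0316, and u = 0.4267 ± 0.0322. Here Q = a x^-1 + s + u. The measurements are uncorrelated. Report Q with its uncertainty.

3.103 ± 0.185

Let p = a·x^-1 = 1.661. δp/p = √((1·δa/a)² + (-1·δx/x)²) = √(0.00152 + 0.0101) = 0.108, so δp = 0.179.
Q = p + s + u: δQ = √(δp² + δs² + δu²) = √(0.0320 + 0.000999 + 0.00104) = 0.185
Q = 3.103.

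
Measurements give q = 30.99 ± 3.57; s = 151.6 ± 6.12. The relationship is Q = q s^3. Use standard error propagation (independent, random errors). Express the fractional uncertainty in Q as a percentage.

16.7%

Products/powers → add relative errors in quadrature, weighted by exponent:
  (1·δq/q)² = (1×0.115)² = 0.0133;  (3·δs/s)² = (3×0.0404)² = 0.0147
δQ/Q = √(0.0279) = 0.167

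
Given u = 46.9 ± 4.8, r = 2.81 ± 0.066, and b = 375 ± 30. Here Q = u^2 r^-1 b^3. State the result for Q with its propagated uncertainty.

(4.13 ± 1.31) × 10^10

Products/powers → add relative errors in quadrature, weighted by exponent:
  (2·δu/u)² = (2×0.102)² = 0.0419;  (-1·δr/r)² = (-1×0.0235)² = 0.000552;  (3·δb/b)² = (3×0.0800)² = 0.0576
δQ/Q = √(0.100) = 0.316
Q = 4.13e+10, so δQ = 0.316 × 4.13e+10 = 1.31e+10.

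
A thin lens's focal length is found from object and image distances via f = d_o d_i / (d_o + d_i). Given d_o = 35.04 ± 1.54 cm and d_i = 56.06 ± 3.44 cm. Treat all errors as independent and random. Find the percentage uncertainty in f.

3.59%

∂f/∂d_o = (d_i/(d_o+d_i))² = 0.379;  ∂f/∂d_i = (d_o/(d_o+d_i))² = 0.148
δf = √((∂f/∂d_o · δd_o)² + (∂f/∂d_i · δd_i)²) = √(0.340 + 0.259) = 0.774 cm
f = 21.56 cm, so δf/f = 0.774/21.56 = 0.0359.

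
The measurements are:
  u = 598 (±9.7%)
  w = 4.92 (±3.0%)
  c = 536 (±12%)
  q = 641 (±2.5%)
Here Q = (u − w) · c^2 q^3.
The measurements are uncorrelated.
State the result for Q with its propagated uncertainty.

Let h = u − w = 593. δh = √(δu² + δw²) = √(3360 + 0.0218) = 58.0, so δh/h = 0.0978.
Q is then a monomial in h, c, q:
δQ/Q = √((δh/h)² + (2·δc/c)² + (3·δq/q)²) = √(0.00957 + 0.0576 + 0.00563) = 0.270
Q = 4.49e+16, so δQ = 0.270 × 4.49e+16 = 1.21e+16.

(4.49 ± 1.21) × 10^16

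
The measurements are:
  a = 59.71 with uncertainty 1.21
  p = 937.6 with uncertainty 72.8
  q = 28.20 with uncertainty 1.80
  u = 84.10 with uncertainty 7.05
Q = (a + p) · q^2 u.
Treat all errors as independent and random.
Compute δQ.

Let w = a + p = 997.3. δw = √(δa² + δp²) = √(1.46 + 5300) = 72.8, so δw/w = 0.0730.
Q is then a monomial in w, q, u:
δQ/Q = √((δw/w)² + (2·δq/q)² + (1·δu/u)²) = √(0.00533 + 0.0163 + 0.00703) = 0.169
Q = 6.67e+07, so δQ = 0.169 × 6.67e+07 = 1.13e+07.

1.13e+07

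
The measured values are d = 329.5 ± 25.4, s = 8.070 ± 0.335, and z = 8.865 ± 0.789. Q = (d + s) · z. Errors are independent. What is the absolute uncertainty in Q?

349

Let u = d + s = 337.6. δu = √(δd² + δs²) = √(645 + 0.112) = 25.4, so δu/u = 0.0753.
Q is then a monomial in u, z:
δQ/Q = √((δu/u)² + (1·δz/z)²) = √(0.00566 + 0.00792) = 0.117
Q = 2993, so δQ = 0.117 × 2993 = 349.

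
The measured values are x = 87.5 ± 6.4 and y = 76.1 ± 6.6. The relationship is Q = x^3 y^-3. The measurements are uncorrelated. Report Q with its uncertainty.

1.52 ± 0.517

Relative error in a monomial: (δQ/Q)² = Σ (nᵢ · δxᵢ/xᵢ)².
  (3·δx/x)² = (3×0.0731)² = 0.0481;  (-3·δy/y)² = (-3×0.0867)² = 0.0677
δQ/Q = √(0.116) = 0.340
Q = 1.52, so δQ = 0.340 × 1.52 = 0.517.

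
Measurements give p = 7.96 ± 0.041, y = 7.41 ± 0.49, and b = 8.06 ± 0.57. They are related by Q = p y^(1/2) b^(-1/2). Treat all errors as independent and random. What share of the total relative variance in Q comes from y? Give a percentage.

(δQ/Q)² = (1·δp/p)² + (½·δy/y)² + (−½·δb/b)²
  p term: (1×0.00515)² = 2.65e-05
  y term: (0.5×0.0661)² = 0.00109
  b term: (-0.5×0.0707)² = 0.00125
Total = 0.00237. Share from y = 0.00109/0.00237 = 0.461.

46.1%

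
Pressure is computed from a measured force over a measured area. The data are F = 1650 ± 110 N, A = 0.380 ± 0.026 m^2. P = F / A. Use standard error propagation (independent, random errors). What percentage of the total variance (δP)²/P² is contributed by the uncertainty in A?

(δP/P)² = (1·δF/F)² + (-1·δA/A)²
  F term: (1×0.0667)² = 0.00444
  A term: (-1×0.0684)² = 0.00468
Total = 0.00913. Share from A = 0.00468/0.00913 = 0.513.

51.3%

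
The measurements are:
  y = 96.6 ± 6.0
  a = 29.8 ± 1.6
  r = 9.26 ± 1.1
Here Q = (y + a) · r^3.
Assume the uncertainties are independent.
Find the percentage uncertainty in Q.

36.0%

Let u = y + a = 126. δu = √(δy² + δa²) = √(36.0 + 2.56) = 6.21, so δu/u = 0.0491.
Q is then a monomial in u, r:
δQ/Q = √((δu/u)² + (3·δr/r)²) = √(0.00241 + 0.127) = 0.360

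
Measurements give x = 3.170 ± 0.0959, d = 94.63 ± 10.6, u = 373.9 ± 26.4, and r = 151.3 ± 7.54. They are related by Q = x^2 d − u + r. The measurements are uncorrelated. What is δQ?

124

Let p = x^2·d = 950.9. δp/p = √((2·δx/x)² + (1·δd/d)²) = √(0.00366 + 0.0125) = 0.127, so δp = 121.
Q = p − u + r: δQ = √(δp² + δu² + δr²) = √(14700 + 697 + 56.9) = 124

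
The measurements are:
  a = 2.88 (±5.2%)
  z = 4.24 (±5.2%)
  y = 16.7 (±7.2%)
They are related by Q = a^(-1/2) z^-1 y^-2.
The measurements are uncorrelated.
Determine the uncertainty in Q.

For a monomial Q ∝ a^(-1/2), z^-1, y^-2, fractional errors add in quadrature:
  (−½·δa/a)² = (-0.5×0.0520)² = 0.000676;  (-1·δz/z)² = (-1×0.0520)² = 0.00270;  (-2·δy/y)² = (-2×0.0720)² = 0.0207
δQ/Q = √(0.0241) = 0.155
Q = 0.000498, so δQ = 0.155 × 0.000498 = 7.74e-05.

7.74e-05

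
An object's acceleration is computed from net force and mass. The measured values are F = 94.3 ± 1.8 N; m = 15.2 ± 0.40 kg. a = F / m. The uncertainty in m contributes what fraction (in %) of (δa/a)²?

(δa/a)² = (1·δF/F)² + (-1·δm/m)²
  F term: (1×0.0191)² = 0.000364
  m term: (-1×0.0263)² = 0.000693
Total = 0.00106. Share from m = 0.000693/0.00106 = 0.655.

65.5%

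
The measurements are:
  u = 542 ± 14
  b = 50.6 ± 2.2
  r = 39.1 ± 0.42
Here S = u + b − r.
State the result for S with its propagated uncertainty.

554 ± 14.2

Sums and differences: (δS)² = Σ (cᵢ δxᵢ)².
  (δu)² = 196;  (δb)² = 4.84;  (δr)² = 0.176
δS = √(201) = 14.2
S = 554.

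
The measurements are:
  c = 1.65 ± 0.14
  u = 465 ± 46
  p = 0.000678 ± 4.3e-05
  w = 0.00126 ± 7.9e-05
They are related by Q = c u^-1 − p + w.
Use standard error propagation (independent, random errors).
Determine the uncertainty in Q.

Let h = c·u^-1 = 0.00355. δh/h = √((1·δc/c)² + (-1·δu/u)²) = √(0.00720 + 0.00979) = 0.130, so δh = 0.000462.
Q = h − p + w: δQ = √(δh² + δp² + δw²) = √(2.14e-07 + 1.85e-09 + 6.24e-09) = 0.000471

0.000471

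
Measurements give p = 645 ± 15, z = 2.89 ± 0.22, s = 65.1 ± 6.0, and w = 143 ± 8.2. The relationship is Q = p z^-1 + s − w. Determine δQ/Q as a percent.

Let h = p·z^-1 = 223. δh/h = √((1·δp/p)² + (-1·δz/z)²) = √(0.000541 + 0.00579) = 0.0796, so δh = 17.8.
Q = h + s − w: δQ = √(δh² + δs² + δw²) = √(316 + 36.0 + 67.2) = 20.5
Q = 145, so δQ/Q = 20.5/145 = 0.141.

14.1%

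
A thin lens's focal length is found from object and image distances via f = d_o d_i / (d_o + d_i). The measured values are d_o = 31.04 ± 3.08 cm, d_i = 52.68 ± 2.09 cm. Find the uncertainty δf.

∂f/∂d_o = (d_i/(d_o+d_i))² = 0.396;  ∂f/∂d_i = (d_o/(d_o+d_i))² = 0.137
δf = √((∂f/∂d_o · δd_o)² + (∂f/∂d_i · δd_i)²) = √(1.49 + 0.0825) = 1.25 cm

1.25 cm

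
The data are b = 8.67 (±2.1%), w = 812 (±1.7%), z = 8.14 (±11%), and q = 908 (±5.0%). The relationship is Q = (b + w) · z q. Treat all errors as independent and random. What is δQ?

7.4e+05

Let u = b + w = 821. δu = √(δb² + δw²) = √(0.0331 + 191) = 13.8, so δu/u = 0.0168.
Q is then a monomial in u, z, q:
δQ/Q = √((δu/u)² + (1·δz/z)² + (1·δq/q)²) = √(0.000283 + 0.0121 + 0.00250) = 0.122
Q = 6.07e+06, so δQ = 0.122 × 6.07e+06 = 7.4e+05.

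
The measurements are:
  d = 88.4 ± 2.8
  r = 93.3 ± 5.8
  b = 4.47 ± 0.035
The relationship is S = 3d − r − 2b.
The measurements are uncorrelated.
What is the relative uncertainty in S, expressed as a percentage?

S is a linear combination, so absolute uncertainties add in quadrature:
  (3·δd)² = 70.6;  (δr)² = 33.6;  (2·δb)² = 0.00490
δS = √(104) = 10.2
S = 163, so δS/S = 10.2/163 = 0.0626.

6.26%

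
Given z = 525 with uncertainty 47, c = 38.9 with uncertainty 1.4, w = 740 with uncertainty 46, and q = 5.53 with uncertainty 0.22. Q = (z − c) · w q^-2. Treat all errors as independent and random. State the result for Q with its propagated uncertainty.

11800 ± 1640

Let u = z − c = 486. δu = √(δz² + δc²) = √(2210 + 1.96) = 47.0, so δu/u = 0.0967.
Q is then a monomial in u, w, q:
δQ/Q = √((δu/u)² + (1·δw/w)² + (-2·δq/q)²) = √(0.00936 + 0.00386 + 0.00633) = 0.140
Q = 11800, so δQ = 0.140 × 11800 = 1640.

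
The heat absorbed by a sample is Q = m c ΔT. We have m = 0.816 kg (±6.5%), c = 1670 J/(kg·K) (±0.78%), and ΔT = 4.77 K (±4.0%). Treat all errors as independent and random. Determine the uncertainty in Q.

For a monomial Q ∝ m, c, ΔT, fractional errors add in quadrature:
  (1·δm/m)² = (1×0.0650)² = 0.00423;  (1·δc/c)² = (1×0.00780)² = 6.08e-05;  (1·δΔT/ΔT)² = (1×0.0400)² = 0.00160
δQ/Q = √(0.00589) = 0.0767
Q = 6500 J, so δQ = 0.0767 × 6500 = 499 J.

499 J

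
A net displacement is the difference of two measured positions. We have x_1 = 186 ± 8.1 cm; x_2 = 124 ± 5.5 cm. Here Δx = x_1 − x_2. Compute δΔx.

9.79 cm

Absolute uncertainties add in quadrature for a linear combination:
  (δx_1)² = 65.6;  (δx_2)² = 30.2
δΔx = √(95.9) = 9.79 cm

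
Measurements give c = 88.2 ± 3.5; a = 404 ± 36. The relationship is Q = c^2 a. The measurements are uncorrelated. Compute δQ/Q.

Products/powers → add relative errors in quadrature, weighted by exponent:
  (2·δc/c)² = (2×0.0397)² = 0.00630;  (1·δa/a)² = (1×0.0891)² = 0.00794
δQ/Q = √(0.0142) = 0.119

0.119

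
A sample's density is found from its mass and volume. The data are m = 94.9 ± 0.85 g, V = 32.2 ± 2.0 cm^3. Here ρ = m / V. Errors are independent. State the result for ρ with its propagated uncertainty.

ρ is a product of powers, so relative uncertainties combine in quadrature:
  (1·δm/m)² = (1×0.00896)² = 8.02e-05;  (-1·δV/V)² = (-1×0.0621)² = 0.00386
δρ/ρ = √(0.00394) = 0.0628
ρ = 2.95 g/cm^3, so δρ = 0.0628 × 2.95 = 0.185 g/cm^3.

2.95 ± 0.185 g/cm^3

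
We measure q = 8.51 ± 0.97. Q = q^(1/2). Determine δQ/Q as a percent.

Relative error in a monomial: (δQ/Q)² = Σ (nᵢ · δxᵢ/xᵢ)².
  (½·δq/q)² = (0.5×0.114)² = 0.00325
δQ/Q = √(0.00325) = 0.0570

5.70%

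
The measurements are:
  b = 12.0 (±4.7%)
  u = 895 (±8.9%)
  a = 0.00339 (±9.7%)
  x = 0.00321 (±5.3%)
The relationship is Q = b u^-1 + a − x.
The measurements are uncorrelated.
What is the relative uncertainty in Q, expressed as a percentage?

10.3%

Let p = b·u^-1 = 0.0134. δp/p = √((1·δb/b)² + (-1·δu/u)²) = √(0.00221 + 0.00792) = 0.101, so δp = 0.00135.
Q = p + a − x: δQ = √(δp² + δa² + δx²) = √(1.82e-06 + 1.08e-07 + 2.89e-08) = 0.00140
Q = 0.0136, so δQ/Q = 0.00140/0.0136 = 0.103.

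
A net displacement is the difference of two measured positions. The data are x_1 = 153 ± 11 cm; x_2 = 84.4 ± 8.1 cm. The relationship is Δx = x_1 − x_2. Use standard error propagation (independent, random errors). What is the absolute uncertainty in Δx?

13.7 cm

Absolute uncertainties add in quadrature for a linear combination:
  (δx_1)² = 121;  (δx_2)² = 65.6
δΔx = √(187) = 13.7 cm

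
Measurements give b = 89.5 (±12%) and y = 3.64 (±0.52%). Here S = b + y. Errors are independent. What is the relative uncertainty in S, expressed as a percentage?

Sums and differences: (δS)² = Σ (cᵢ δxᵢ)².
  (δb)² = 115;  (δy)² = 0.000358
δS = √(115) = 10.7
S = 93.1, so δS/S = 10.7/93.1 = 0.115.

11.5%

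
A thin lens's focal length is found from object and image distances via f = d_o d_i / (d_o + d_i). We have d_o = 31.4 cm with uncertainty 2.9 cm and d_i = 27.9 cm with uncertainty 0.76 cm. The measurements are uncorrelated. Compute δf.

∂f/∂d_o = (d_i/(d_o+d_i))² = 0.221;  ∂f/∂d_i = (d_o/(d_o+d_i))² = 0.280
δf = √((∂f/∂d_o · δd_o)² + (∂f/∂d_i · δd_i)²) = √(0.412 + 0.0454) = 0.676 cm

0.676 cm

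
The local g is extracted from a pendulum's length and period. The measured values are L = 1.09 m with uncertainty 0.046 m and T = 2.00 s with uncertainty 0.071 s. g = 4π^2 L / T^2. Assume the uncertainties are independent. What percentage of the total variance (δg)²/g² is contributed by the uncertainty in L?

(δg/g)² = (1·δL/L)² + (-2·δT/T)²
  L term: (1×0.0422)² = 0.00178
  T term: (-2×0.0355)² = 0.00504
Total = 0.00682. Share from L = 0.00178/0.00682 = 0.261.

26.1%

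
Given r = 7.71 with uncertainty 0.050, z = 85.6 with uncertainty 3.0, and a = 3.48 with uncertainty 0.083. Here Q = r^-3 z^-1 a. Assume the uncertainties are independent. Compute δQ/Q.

0.0466

Each factor contributes (exponent × relative error)² to (δQ/Q)²:
  (-3·δr/r)² = (-3×0.00649)² = 0.000379;  (-1·δz/z)² = (-1×0.0350)² = 0.00123;  (1·δa/a)² = (1×0.0239)² = 0.000569
δQ/Q = √(0.00218) = 0.0466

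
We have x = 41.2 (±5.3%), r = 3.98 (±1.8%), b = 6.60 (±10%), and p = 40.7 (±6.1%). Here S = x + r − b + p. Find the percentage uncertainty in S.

S is a linear combination, so absolute uncertainties add in quadrature:
  (δx)² = 4.77;  (δr)² = 0.00513;  (δb)² = 0.436;  (δp)² = 6.16
δS = √(11.4) = 3.37
S = 79.3, so δS/S = 3.37/79.3 = 0.0425.

4.25%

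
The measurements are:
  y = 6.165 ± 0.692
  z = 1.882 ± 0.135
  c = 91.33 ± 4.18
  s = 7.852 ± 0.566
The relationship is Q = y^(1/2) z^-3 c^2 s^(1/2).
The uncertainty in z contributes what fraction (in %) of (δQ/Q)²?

(δQ/Q)² = (½·δy/y)² + (-3·δz/z)² + (2·δc/c)² + (½·δs/s)²
  y term: (0.5×0.112)² = 0.00315
  z term: (-3×0.0717)² = 0.0463
  c term: (2×0.0458)² = 0.00838
  s term: (0.5×0.0721)² = 0.00130
Total = 0.0591. Share from z = 0.0463/0.0591 = 0.783.

78.3%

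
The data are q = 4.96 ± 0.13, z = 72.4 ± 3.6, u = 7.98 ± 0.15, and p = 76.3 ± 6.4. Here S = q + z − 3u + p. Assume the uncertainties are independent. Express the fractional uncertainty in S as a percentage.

S is a linear combination, so absolute uncertainties add in quadrature:
  (δq)² = 0.0169;  (δz)² = 13.0;  (3·δu)² = 0.202;  (δp)² = 41.0
δS = √(54.1) = 7.36
S = 130, so δS/S = 7.36/130 = 0.0567.

5.67%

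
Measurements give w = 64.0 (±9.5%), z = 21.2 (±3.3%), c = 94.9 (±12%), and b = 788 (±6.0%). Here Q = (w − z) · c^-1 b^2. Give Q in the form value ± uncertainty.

(2.80 ± 0.621) × 10^5

Let u = w − z = 42.8. δu = √(δw² + δz²) = √(37.0 + 0.489) = 6.12, so δu/u = 0.143.
Q is then a monomial in u, c, b:
δQ/Q = √((δu/u)² + (-1·δc/c)² + (2·δb/b)²) = √(0.0204 + 0.0144 + 0.0144) = 0.222
Q = 2.8e+05, so δQ = 0.222 × 2.8e+05 = 62100.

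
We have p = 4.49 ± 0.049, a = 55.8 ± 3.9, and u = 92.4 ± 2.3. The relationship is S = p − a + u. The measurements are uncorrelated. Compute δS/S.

Absolute uncertainties add in quadrature for a linear combination:
  (δp)² = 0.00240;  (δa)² = 15.2;  (δu)² = 5.29
δS = √(20.5) = 4.53
S = 41.1, so δS/S = 4.53/41.1 = 0.110.

0.110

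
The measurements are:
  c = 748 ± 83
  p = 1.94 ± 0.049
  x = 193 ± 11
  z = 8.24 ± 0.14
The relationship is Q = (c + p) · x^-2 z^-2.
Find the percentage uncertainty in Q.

Let u = c + p = 750. δu = √(δc² + δp²) = √(6890 + 0.00240) = 83.0, so δu/u = 0.111.
Q is then a monomial in u, x, z:
δQ/Q = √((δu/u)² + (-2·δx/x)² + (-2·δz/z)²) = √(0.0122 + 0.0130 + 0.00115) = 0.162

16.2%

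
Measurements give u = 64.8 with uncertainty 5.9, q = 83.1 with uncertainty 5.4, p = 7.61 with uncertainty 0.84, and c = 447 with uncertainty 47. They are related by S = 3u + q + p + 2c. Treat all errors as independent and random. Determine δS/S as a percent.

S is a linear combination, so absolute uncertainties add in quadrature:
  (3·δu)² = 313;  (δq)² = 29.2;  (δp)² = 0.706;  (2·δc)² = 8840
δS = √(9180) = 95.8
S = 1180, so δS/S = 95.8/1180 = 0.0813.

8.13%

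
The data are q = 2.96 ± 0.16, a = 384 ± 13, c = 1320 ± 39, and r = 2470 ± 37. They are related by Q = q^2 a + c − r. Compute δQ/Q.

Let p = q^2·a = 3360. δp/p = √((2·δq/q)² + (1·δa/a)²) = √(0.0117 + 0.00115) = 0.113, so δp = 381.
Q = p + c − r: δQ = √(δp² + δc² + δr²) = √(1.45e+05 + 1520 + 1370) = 385
Q = 2210, so δQ/Q = 385/2210 = 0.174.

0.174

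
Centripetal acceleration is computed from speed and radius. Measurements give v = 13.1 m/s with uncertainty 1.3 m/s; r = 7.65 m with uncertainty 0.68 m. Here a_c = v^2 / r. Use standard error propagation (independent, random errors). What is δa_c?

4.88 m/s^2

Relative error in a monomial: (δa_c/a_c)² = Σ (nᵢ · δxᵢ/xᵢ)².
  (2·δv/v)² = (2×0.0992)² = 0.0394;  (-1·δr/r)² = (-1×0.0889)² = 0.00790
δa_c/a_c = √(0.0473) = 0.217
a_c = 22.4 m/s^2, so δa_c = 0.217 × 22.4 = 4.88 m/s^2.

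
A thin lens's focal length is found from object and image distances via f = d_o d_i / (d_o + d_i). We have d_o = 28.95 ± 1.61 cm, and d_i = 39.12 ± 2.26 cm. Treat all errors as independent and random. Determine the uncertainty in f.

0.671 cm

∂f/∂d_o = (d_i/(d_o+d_i))² = 0.330;  ∂f/∂d_i = (d_o/(d_o+d_i))² = 0.181
δf = √((∂f/∂d_o · δd_o)² + (∂f/∂d_i · δd_i)²) = √(0.283 + 0.167) = 0.671 cm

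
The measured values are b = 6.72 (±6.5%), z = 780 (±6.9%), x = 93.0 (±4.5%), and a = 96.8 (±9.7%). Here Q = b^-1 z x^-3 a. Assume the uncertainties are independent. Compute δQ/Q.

Q is a product of powers, so relative uncertainties combine in quadrature:
  (-1·δb/b)² = (-1×0.0650)² = 0.00423;  (1·δz/z)² = (1×0.0690)² = 0.00476;  (-3·δx/x)² = (-3×0.0450)² = 0.0182;  (1·δa/a)² = (1×0.0970)² = 0.00941
δQ/Q = √(0.0366) = 0.191

0.191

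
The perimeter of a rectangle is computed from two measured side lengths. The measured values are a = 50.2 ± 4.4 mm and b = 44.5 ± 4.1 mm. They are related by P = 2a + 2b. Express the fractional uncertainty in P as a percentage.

6.35%

For a sum/difference, combine absolute errors in quadrature:
  (2·δa)² = 77.4;  (2·δb)² = 67.2
δP = √(145) = 12.0 mm
P = 189 mm, so δP/P = 12.0/189 = 0.0635.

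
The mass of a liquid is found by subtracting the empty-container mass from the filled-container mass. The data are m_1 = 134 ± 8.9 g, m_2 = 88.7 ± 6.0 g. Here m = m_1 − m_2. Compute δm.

Absolute uncertainties add in quadrature for a linear combination:
  (δm_1)² = 79.2;  (δm_2)² = 36.0
δm = √(115) = 10.7 g

10.7 g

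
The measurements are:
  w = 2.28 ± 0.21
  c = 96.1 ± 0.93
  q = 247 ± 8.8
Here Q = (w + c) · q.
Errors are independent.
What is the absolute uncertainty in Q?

897

Let u = w + c = 98.4. δu = √(δw² + δc²) = √(0.0441 + 0.865) = 0.953, so δu/u = 0.00969.
Q is then a monomial in u, q:
δQ/Q = √((δu/u)² + (1·δq/q)²) = √(9.39e-05 + 0.00127) = 0.0369
Q = 24300, so δQ = 0.0369 × 24300 = 897.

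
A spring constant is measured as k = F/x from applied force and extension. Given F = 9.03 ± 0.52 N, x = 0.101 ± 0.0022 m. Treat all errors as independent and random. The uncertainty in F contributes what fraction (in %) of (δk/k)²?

(δk/k)² = (1·δF/F)² + (-1·δx/x)²
  F term: (1×0.0576)² = 0.00332
  x term: (-1×0.0218)² = 0.000474
Total = 0.00379. Share from F = 0.00332/0.00379 = 0.875.

87.5%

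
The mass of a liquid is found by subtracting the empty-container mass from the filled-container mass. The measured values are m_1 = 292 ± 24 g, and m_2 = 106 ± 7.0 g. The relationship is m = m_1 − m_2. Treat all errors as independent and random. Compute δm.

25.0 g

Each term contributes (cᵢ δxᵢ)² to (δm)²:
  (δm_1)² = 576;  (δm_2)² = 49.0
δm = √(625) = 25.0 g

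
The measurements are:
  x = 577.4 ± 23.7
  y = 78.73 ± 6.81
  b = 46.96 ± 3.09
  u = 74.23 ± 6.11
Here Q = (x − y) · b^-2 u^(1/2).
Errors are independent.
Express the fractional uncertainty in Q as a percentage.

14.6%

Let w = x − y = 498.7. δw = √(δx² + δy²) = √(562 + 46.4) = 24.7, so δw/w = 0.0494.
Q is then a monomial in w, b, u:
δQ/Q = √((δw/w)² + (-2·δb/b)² + (½·δu/u)²) = √(0.00245 + 0.0173 + 0.00169) = 0.146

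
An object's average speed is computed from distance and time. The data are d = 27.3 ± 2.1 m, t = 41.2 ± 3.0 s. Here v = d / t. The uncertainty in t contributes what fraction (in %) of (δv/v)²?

47.3%

(δv/v)² = (1·δd/d)² + (-1·δt/t)²
  d term: (1×0.0769)² = 0.00592
  t term: (-1×0.0728)² = 0.00530
Total = 0.0112. Share from t = 0.00530/0.0112 = 0.473.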